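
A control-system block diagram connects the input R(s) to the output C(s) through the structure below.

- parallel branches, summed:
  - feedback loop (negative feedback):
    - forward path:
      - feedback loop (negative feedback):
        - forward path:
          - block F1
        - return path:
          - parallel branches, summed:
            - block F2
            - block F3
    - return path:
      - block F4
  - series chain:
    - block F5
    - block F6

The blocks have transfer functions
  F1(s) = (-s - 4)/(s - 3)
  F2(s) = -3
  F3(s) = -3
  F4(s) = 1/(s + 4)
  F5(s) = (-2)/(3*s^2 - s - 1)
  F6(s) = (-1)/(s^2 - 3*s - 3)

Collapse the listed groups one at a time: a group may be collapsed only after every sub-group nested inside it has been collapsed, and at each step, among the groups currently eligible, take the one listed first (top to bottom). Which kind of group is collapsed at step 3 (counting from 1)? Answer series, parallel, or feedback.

Step 1: reduce the parallel group F2, F3
Step 2: feedback reduction of F1, (F2+F3)
Step 3: apply the feedback formula to [F1/(1+F1*(F2+F3))], F4
Step 4: cascade F5, F6
Step 5: add [[F1/(1+F1*(F2+F3))]/(1+[F1/(1+F1*(F2+F3))]*F4)], (F5*F6) (parallel)
At step 3 the group reduced is feedback.

Final answer: feedback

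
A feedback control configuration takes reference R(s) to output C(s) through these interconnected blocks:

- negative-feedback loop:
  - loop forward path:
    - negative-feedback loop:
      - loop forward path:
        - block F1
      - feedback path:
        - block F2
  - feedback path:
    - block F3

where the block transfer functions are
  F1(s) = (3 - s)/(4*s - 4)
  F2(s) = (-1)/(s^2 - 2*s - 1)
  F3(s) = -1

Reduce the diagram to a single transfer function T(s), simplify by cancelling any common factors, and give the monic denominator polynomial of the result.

First reduce the diagram to T(s).

1. collapse the loop (F1 forward, F2 return) = (-s^3 + 5*s^2 - 5*s - 3)/(4*s^3 - 12*s^2 + 5*s + 1)
2. feedback reduction of [F1/(1+F1*F2)], F3 = (-s^3 + 5*s^2 - 5*s - 3)/(5*s^3 - 17*s^2 + 10*s + 4)
The result of step 2 is T(s) in lowest terms. Its denominator has leading coefficient 5; dividing the denominator through by 5 makes it monic.

Answer: s^3 - 17*s^2/5 + 2*s + 4/5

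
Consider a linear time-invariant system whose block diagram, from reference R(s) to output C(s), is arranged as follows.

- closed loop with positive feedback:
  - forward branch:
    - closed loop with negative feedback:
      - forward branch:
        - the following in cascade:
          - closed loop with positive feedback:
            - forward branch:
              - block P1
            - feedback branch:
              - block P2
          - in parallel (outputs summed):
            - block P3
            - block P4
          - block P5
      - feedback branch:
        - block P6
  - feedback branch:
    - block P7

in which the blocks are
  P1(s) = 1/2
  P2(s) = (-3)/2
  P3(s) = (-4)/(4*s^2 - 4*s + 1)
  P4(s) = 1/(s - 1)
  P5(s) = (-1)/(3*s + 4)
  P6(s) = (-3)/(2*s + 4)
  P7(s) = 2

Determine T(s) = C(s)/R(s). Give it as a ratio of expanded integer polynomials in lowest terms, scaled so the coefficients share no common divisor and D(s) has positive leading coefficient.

1. collapse the loop (P1 forward, P2 return) gives 2/7
2. sum the parallel branches P3, P4 gives (4*s^2 - 8*s + 5)/(4*s^3 - 8*s^2 + 5*s - 1)
3. combine [P1/(1-P1*P2)], (P3+P4), P5 in series gives (-8*s^2 + 16*s - 10)/(84*s^4 - 56*s^3 - 119*s^2 + 119*s - 28)
4. close the feedback loop around ([P1/(1-P1*P2)]*(P3+P4)*P5), P6 gives (-8*s^3 + 22*s - 20)/(84*s^5 + 112*s^4 - 231*s^3 - 107*s^2 + 186*s - 41)
5. apply the feedback formula to [([P1/(1-P1*P2)]*(P3+P4)*P5)/(1+([P1/(1-P1*P2)]*(P3+P4)*P5)*P6)], P7: this yields T(s), and no further normalization is needed

Final answer: (-8*s^3 + 22*s - 20)/(84*s^5 + 112*s^4 - 215*s^3 - 107*s^2 + 142*s - 1)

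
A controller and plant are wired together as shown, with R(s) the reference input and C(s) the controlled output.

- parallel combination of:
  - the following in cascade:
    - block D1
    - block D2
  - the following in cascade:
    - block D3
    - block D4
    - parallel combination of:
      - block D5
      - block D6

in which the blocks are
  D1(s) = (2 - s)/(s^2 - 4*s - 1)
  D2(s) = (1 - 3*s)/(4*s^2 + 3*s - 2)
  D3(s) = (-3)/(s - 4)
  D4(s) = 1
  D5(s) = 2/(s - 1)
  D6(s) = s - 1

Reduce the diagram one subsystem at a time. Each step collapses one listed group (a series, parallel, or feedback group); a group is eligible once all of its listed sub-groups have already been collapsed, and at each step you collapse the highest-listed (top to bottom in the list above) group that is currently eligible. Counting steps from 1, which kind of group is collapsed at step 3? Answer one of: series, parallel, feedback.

(1) series reduction of D1, D2
(2) add D5, D6 (parallel)
(3) reduce the series chain D3, D4, (D5+D6)
(4) combine (D1*D2), (D3*D4*(D5+D6)) in parallel
At step 3 the group reduced is series.

Final answer: series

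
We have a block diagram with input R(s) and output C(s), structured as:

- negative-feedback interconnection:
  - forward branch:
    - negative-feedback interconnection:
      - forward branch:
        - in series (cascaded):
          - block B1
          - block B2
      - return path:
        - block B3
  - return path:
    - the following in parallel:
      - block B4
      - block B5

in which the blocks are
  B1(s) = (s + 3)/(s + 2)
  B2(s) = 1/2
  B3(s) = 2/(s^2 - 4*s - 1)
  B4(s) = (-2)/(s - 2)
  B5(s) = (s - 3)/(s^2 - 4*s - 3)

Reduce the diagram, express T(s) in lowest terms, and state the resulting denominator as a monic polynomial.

Answer: s^6 - 17*s^5/2 + 11*s^4 + 56*s^3 - 82*s^2 - 251*s/2 - 12

Working:
(1) multiply B1, B2 (series) -> (s + 3)/(2*s + 4)
(2) close the feedback loop around (B1*B2), B3 -> (s^3 - s^2 - 13*s - 3)/(2*s^3 - 4*s^2 - 16*s + 2)
(3) add B4, B5 (parallel) -> (-s^2 + 3*s + 12)/(s^3 - 6*s^2 + 5*s + 6)
(4) close the feedback loop around [(B1*B2)/(1+(B1*B2)*B3)], (B4+B5) -> (s^6 - 7*s^5 - 2*s^4 + 76*s^3 - 53*s^2 - 93*s - 18)/(2*s^6 - 17*s^5 + 22*s^4 + 112*s^3 - 164*s^2 - 251*s - 24)
Step 4 gives the fully reduced T(s), with no common factor left to cancel. The denominator's leading coefficient is 2, so divide each of its coefficients by 2 to get the monic form.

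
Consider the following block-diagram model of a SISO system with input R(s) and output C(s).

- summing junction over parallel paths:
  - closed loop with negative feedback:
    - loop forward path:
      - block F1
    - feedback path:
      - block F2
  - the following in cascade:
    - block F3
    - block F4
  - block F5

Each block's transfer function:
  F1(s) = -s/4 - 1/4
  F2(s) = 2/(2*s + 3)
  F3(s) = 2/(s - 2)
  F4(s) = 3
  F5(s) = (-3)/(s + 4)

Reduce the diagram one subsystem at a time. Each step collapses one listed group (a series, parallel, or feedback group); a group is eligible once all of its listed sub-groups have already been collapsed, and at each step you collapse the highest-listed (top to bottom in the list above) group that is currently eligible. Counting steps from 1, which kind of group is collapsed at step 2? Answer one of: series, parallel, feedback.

Answer: series

Working:
(1) apply the feedback formula to F1, F2
(2) cascade F3, F4
(3) combine [F1/(1+F1*F2)], (F3*F4), F5 in parallel
Step 2 collapses a series group.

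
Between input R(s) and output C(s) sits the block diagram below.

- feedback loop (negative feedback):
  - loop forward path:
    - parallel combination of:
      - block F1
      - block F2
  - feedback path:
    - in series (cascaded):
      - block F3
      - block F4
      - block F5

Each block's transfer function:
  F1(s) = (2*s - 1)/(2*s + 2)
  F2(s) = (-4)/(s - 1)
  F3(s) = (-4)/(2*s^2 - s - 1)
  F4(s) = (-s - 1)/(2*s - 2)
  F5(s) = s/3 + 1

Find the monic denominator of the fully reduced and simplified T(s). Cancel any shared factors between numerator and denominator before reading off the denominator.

Answer: s^5 - 7*s^4/6 - 3*s^3/2 - 11*s^2/2 - 61*s/6 - 4

Working:
1. combine F1, F2 in parallel, giving (2*s^2 - 11*s - 7)/(2*s^2 - 2)
2. reduce the series chain F3, F4, F5, giving (2*s^2 + 8*s + 6)/(6*s^3 - 9*s^2 + 3)
3. apply the feedback formula to (F1+F2), (F3*F4*F5), giving (12*s^5 - 84*s^4 + 57*s^3 + 69*s^2 - 33*s - 21)/(12*s^5 - 14*s^4 - 18*s^3 - 66*s^2 - 122*s - 48)
That last expression is T(s), already simplified. Scaling its denominator by 1/12 (the reciprocal of the leading coefficient) yields the monic denominator.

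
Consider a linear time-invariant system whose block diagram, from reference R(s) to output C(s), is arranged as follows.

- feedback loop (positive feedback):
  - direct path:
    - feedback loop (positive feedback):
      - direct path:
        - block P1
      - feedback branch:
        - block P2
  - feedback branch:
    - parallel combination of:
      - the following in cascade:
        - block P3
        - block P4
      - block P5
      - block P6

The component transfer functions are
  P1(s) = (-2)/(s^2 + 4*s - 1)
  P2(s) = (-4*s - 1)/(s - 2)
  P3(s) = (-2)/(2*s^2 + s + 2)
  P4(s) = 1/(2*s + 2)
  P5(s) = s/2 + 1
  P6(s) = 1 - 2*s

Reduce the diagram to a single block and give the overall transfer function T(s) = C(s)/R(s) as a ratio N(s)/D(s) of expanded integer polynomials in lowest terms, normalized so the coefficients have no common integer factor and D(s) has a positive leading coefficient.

(1) reduce the feedback loop with forward P1 and return P2 -> (4 - 2*s)/(s^3 + 2*s^2 - 17*s)
(2) multiply P3, P4 (series) -> (-1)/(2*s^3 + 3*s^2 + 3*s + 2)
(3) parallel reduction of (P3*P4), P5, P6 -> (-6*s^4 - s^3 + 3*s^2 + 6*s + 6)/(4*s^3 + 6*s^2 + 6*s + 4)
(4) collapse the loop ([P1/(1-P1*P2)] forward, ((P3*P4)+P5+P6) return) - this is the overall T(s), already in the required normalized form

Final answer: (-4*s^4 + 2*s^3 + 6*s^2 + 8*s + 8)/(2*s^6 + s^5 - 14*s^4 - 38*s^3 - 47*s^2 - 40*s - 12)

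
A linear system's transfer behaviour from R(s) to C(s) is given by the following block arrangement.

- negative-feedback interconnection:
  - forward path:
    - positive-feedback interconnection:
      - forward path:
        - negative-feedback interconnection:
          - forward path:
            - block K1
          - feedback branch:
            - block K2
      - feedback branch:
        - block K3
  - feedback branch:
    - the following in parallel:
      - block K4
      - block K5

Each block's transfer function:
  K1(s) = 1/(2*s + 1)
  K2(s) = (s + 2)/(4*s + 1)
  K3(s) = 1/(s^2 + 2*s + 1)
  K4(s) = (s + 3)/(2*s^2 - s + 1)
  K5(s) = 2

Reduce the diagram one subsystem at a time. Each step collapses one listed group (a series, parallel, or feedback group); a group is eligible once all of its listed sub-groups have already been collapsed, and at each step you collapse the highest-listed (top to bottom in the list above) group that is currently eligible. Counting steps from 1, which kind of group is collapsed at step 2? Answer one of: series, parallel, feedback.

Step 1. reduce the feedback loop with forward K1 and return K2
Step 2. apply the feedback formula to [K1/(1+K1*K2)], K3
Step 3. sum the parallel branches K4, K5
Step 4. apply the feedback formula to [[K1/(1+K1*K2)]/(1-[K1/(1+K1*K2)]*K3)], (K4+K5)
So the answer for step 2 is feedback.

Final answer: feedback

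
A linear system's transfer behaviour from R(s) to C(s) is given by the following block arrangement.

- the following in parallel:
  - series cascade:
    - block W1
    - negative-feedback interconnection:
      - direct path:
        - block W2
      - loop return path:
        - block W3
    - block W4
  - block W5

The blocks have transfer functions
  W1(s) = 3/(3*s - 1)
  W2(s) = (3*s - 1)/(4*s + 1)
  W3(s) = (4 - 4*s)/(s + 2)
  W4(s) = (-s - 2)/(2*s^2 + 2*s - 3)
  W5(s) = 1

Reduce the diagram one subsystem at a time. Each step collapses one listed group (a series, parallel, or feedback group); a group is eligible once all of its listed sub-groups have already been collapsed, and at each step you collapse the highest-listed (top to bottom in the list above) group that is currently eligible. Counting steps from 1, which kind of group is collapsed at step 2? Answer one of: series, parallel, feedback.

Step 1 - reduce the feedback loop with forward W2 and return W3
Step 2 - cascade W1, [W2/(1+W2*W3)], W4
Step 3 - add (W1*[W2/(1+W2*W3)]*W4), W5 (parallel)
Step 2: series.

Answer: series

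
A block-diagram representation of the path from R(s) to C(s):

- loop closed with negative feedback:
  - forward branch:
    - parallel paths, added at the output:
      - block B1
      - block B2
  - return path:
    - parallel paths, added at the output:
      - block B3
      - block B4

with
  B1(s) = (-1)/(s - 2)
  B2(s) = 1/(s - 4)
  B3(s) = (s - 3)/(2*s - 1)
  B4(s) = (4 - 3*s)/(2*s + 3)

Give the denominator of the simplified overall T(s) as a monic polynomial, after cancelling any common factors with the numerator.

The answer is s^4 - 5*s^3 - 3*s^2/4 + 33*s/2 - 25/2.

Reasoning:
Step 1 - combine B1, B2 in parallel, giving 2/(s^2 - 6*s + 8)
Step 2 - parallel reduction of B3, B4, giving (-4*s^2 + 8*s - 13)/(4*s^2 + 4*s - 3)
Step 3 - feedback reduction of (B1+B2), (B3+B4), giving (8*s^2 + 8*s - 6)/(4*s^4 - 20*s^3 - 3*s^2 + 66*s - 50)
The result of step 3 is T(s) in lowest terms. Its denominator has leading coefficient 4; dividing the denominator through by 4 makes it monic.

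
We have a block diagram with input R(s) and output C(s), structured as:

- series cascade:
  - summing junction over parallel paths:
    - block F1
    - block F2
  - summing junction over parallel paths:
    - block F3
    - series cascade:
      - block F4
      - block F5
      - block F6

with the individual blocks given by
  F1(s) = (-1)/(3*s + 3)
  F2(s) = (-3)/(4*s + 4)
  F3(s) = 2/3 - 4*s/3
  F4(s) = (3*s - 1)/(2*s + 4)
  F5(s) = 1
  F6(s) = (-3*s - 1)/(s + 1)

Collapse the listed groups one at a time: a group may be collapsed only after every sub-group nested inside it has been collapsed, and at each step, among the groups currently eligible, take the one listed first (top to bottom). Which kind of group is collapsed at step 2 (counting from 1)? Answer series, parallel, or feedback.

Answer: series

Working:
Step 1. reduce the parallel group F1, F2
Step 2. combine F4, F5, F6 in series
Step 3. reduce the parallel group F3, (F4*F5*F6)
Step 4. cascade (F1+F2), (F3+(F4*F5*F6))
Step 2 collapses a series group.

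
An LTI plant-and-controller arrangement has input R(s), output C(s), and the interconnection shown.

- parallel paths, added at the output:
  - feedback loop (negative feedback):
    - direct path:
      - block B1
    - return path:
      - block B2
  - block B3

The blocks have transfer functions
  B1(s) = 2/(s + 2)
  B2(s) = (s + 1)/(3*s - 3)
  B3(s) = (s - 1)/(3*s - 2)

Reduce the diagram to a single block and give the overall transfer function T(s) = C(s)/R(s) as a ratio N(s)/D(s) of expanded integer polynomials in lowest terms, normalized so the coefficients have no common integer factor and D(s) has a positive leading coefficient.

First reduce the diagram to T(s).

1. collapse the loop (B1 forward, B2 return); result (6*s - 6)/(3*s^2 + 5*s - 4)
2. reduce the parallel group [B1/(1+B1*B2)], B3; the result is T(s) itself (integer coefficients, no common factor, positive leading denominator coefficient)

Answer: (3*s^3 + 20*s^2 - 39*s + 16)/(9*s^3 + 9*s^2 - 22*s + 8)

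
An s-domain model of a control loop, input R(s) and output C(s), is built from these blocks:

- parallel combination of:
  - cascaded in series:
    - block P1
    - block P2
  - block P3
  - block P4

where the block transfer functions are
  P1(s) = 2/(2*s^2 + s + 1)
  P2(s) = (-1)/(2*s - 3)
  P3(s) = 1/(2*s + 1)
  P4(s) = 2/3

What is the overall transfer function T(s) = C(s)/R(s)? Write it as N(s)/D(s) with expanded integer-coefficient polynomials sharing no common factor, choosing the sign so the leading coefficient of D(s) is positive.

Answer: (16*s^4 + 4*s^3 - 24*s^2 - 29*s - 21)/(24*s^4 - 12*s^3 - 18*s^2 - 21*s - 9)

Working:
Step 1. cascade P1, P2: (-2)/(4*s^3 - 4*s^2 - s - 3)
Step 2. parallel reduction of (P1*P2), P3, P4: this yields T(s), and no further normalization is needed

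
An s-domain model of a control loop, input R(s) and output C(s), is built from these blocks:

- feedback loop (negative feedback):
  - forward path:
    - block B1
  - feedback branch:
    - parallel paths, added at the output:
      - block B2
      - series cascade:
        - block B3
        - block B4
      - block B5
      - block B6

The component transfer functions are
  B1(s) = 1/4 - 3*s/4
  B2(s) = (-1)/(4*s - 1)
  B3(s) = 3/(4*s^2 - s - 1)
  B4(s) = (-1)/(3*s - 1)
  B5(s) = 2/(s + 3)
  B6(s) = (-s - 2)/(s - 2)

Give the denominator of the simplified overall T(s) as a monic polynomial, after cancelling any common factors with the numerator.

Answer: s^6 + 15*s^5/4 + 33*s^4/4 - 149*s^3/8 + 241*s^2/48 + 71*s/48 - 11/24

Working:
(1) reduce the series chain B3, B4 = (-3)/(12*s^3 - 7*s^2 - 2*s + 1)
(2) parallel reduction of B2, (B3*B4), B5, B6 = (-48*s^6 - 116*s^5 - 364*s^4 + 466*s^3 - 57*s^2 + 5*s - 2)/(48*s^6 + 8*s^5 - 329*s^4 + 245*s^3 + 11*s^2 - 37*s + 6)
(3) apply the feedback formula to B1, (B2+(B3*B4)+B5+B6) = (-48*s^6 - 8*s^5 + 329*s^4 - 245*s^3 - 11*s^2 + 37*s - 6)/(48*s^6 + 180*s^5 + 396*s^4 - 894*s^3 + 241*s^2 + 71*s - 22)
The result of step 3 is T(s) in lowest terms. Its denominator has leading coefficient 48; dividing the denominator through by 48 makes it monic.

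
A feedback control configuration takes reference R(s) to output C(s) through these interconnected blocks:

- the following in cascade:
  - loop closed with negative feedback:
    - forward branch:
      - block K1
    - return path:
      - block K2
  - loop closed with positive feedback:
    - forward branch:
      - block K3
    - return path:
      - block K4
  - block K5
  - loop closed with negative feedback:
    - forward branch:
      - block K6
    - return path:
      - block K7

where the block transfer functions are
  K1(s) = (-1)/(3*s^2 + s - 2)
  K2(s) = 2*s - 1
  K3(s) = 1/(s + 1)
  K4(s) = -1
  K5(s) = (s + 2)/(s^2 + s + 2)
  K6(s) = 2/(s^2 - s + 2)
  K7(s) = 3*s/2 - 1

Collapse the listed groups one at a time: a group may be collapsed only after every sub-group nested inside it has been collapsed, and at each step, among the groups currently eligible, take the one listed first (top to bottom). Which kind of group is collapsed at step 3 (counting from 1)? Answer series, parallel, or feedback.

Reducing step by step:

Step 1: close the feedback loop around K1, K2
Step 2: feedback reduction of K3, K4
Step 3: close the feedback loop around K6, K7
Step 4: series reduction of [K1/(1+K1*K2)], [K3/(1-K3*K4)], K5, [K6/(1+K6*K7)]
At step 3 the group reduced is feedback.

Answer: feedback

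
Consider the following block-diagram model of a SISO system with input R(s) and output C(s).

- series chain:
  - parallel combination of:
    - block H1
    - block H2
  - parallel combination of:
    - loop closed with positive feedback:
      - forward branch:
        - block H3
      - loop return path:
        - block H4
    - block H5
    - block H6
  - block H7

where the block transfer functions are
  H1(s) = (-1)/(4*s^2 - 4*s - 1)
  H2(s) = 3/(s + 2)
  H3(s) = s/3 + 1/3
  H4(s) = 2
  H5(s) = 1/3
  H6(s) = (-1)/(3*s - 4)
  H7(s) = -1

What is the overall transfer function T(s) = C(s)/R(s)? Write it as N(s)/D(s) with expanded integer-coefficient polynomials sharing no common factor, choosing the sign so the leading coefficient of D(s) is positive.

Reducing step by step:

Step 1 - add H1, H2 (parallel) -> (12*s^2 - 13*s - 5)/(4*s^3 + 4*s^2 - 9*s - 2)
Step 2 - collapse the loop (H3 forward, H4 return) -> (-s - 1)/(2*s - 1)
Step 3 - combine [H3/(1-H3*H4)], H5, H6 in parallel -> (-3*s^2 - 14*s + 19)/(18*s^2 - 33*s + 12)
Step 4 - cascade (H1+H2), ([H3/(1-H3*H4)]+H5+H6), H7, giving the overall T(s)

Answer: (36*s^4 + 129*s^3 - 425*s^2 + 177*s + 95)/(72*s^5 - 60*s^4 - 246*s^3 + 309*s^2 - 42*s - 24)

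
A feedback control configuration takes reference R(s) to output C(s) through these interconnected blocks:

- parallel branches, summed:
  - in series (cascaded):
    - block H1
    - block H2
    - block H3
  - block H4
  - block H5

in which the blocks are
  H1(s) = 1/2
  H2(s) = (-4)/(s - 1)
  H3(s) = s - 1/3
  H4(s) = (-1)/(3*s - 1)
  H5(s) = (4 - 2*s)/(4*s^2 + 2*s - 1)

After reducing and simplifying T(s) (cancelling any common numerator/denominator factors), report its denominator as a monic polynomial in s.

First reduce the diagram to T(s).

1. multiply H1, H2, H3 (series); result (2 - 6*s)/(3*s - 3)
2. parallel reduction of (H1*H2*H3), H4, H5; result (-72*s^4 - 18*s^3 + 100*s^2 - 61*s + 11)/(36*s^4 - 30*s^3 - 21*s^2 + 18*s - 3)
T(s) is the step-2 result (common factors already cancelled). Leading coefficient of the denominator: 36. Divide through by 36 for the monic polynomial.

Answer: s^4 - 5*s^3/6 - 7*s^2/12 + s/2 - 1/12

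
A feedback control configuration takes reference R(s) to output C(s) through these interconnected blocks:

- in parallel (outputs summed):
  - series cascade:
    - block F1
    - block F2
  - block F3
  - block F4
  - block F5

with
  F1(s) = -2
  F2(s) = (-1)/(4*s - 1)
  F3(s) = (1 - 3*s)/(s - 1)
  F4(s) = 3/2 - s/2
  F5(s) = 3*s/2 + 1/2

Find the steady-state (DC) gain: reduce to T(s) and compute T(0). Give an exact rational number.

Answer: -1

Working:
Step 1 - multiply F1, F2 (series); result 2/(4*s - 1)
Step 2 - combine (F1*F2), F3, F4, F5 in parallel; result (4*s^3 - 9*s^2 - 1)/(4*s^2 - 5*s + 1)
DC gain: substitute s = 0 into T(s) from step 2: T(0) = -1/1 = -1.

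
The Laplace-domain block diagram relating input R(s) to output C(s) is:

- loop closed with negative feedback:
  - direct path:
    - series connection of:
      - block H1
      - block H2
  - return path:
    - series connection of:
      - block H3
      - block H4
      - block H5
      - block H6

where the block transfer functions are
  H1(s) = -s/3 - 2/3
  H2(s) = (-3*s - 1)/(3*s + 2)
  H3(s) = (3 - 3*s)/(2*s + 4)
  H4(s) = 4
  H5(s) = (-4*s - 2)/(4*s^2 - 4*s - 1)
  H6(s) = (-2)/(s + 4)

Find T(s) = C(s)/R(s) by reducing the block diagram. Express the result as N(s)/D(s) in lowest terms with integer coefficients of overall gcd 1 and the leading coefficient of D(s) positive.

Reducing step by step:

[1] combine H1, H2 in series, giving (3*s^2 + 7*s + 2)/(9*s + 6)
[2] reduce the series chain H3, H4, H5, H6, giving (-48*s^2 + 24*s + 24)/(4*s^4 + 20*s^3 + 7*s^2 - 38*s - 8)
[3] feedback reduction of (H1*H2), (H3*H4*H5*H6), giving the overall T(s)

Answer: (12*s^5 + 64*s^4 + 41*s^3 - 107*s^2 - 62*s - 8)/(36*s^4 - 12*s^3 - 57*s^2 - 42*s)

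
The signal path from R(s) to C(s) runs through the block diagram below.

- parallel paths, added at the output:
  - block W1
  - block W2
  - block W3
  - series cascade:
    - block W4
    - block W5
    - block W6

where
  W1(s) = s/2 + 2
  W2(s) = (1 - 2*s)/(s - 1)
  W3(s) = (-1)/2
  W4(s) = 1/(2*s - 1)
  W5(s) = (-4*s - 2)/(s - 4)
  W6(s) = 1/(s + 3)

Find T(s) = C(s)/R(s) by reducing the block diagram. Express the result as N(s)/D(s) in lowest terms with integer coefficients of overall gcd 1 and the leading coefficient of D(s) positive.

Reducing step by step:

(1) reduce the series chain W4, W5, W6 = (-4*s - 2)/(2*s^3 - 3*s^2 - 23*s + 12)
(2) add W1, W2, W3, (W4*W5*W6) (parallel); the result is T(s) itself (integer coefficients, no common factor, positive leading denominator coefficient)

Answer: (2*s^5 - 7*s^4 - 19*s^3 + 53*s^2 + 3*s - 8)/(4*s^4 - 10*s^3 - 40*s^2 + 70*s - 24)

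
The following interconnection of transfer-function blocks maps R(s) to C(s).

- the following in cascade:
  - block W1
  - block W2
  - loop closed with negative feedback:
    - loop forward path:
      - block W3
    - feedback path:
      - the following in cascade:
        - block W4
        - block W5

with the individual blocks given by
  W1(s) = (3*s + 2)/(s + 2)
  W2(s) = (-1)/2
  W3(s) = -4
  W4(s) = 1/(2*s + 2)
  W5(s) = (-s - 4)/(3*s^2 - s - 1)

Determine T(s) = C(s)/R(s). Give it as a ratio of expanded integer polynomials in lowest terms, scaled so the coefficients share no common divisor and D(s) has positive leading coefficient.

First reduce the diagram to T(s).

Step 1: combine W4, W5 in series: (-s - 4)/(6*s^3 + 4*s^2 - 4*s - 2)
Step 2: feedback reduction of W3, (W4*W5): (-12*s^3 - 8*s^2 + 8*s + 4)/(3*s^3 + 2*s^2 + 7)
Step 3: series reduction of W1, W2, [W3/(1+W3*(W4*W5))] - this is the overall T(s), already in the required normalized form

Answer: (18*s^4 + 24*s^3 - 4*s^2 - 14*s - 4)/(3*s^4 + 8*s^3 + 4*s^2 + 7*s + 14)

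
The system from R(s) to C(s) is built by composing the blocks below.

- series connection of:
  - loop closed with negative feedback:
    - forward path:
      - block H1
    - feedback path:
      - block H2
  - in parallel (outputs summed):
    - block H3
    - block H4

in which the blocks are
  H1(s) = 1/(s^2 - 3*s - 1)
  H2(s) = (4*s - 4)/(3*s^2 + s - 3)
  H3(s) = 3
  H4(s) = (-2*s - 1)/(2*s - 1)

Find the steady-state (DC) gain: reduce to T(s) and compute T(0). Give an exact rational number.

Answer: 12

Working:
(1) close the feedback loop around H1, H2 = (3*s^2 + s - 3)/(3*s^4 - 8*s^3 - 9*s^2 + 12*s - 1)
(2) add H3, H4 (parallel) = (4*s - 4)/(2*s - 1)
(3) combine [H1/(1+H1*H2)], (H3+H4) in series = (12*s^3 - 8*s^2 - 16*s + 12)/(6*s^5 - 19*s^4 - 10*s^3 + 33*s^2 - 14*s + 1)
DC gain: substitute s = 0 into T(s) from step 3: T(0) = 12/1 = 12.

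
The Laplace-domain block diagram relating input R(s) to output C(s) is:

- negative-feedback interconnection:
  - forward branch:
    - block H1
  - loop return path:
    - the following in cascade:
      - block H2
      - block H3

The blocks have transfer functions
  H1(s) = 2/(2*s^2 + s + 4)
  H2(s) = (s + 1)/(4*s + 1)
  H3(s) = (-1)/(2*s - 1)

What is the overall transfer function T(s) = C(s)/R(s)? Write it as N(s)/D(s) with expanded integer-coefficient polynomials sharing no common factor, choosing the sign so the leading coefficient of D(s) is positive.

1. combine H2, H3 in series: (-s - 1)/(8*s^2 - 2*s - 1)
2. feedback reduction of H1, (H2*H3), giving the overall T(s)

Hence the answer: (16*s^2 - 4*s - 2)/(16*s^4 + 4*s^3 + 28*s^2 - 11*s - 6)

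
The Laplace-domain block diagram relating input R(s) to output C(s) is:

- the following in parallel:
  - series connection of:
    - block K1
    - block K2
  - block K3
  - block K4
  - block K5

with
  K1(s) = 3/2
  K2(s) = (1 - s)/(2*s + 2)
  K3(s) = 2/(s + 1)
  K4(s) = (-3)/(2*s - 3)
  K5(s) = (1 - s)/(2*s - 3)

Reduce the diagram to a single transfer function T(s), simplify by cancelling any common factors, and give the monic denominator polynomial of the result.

Step 1: combine K1, K2 in series: (3 - 3*s)/(4*s + 4)
Step 2: sum the parallel branches (K1*K2), K3, K4, K5: (-10*s^2 + 19*s - 41)/(8*s^2 - 4*s - 12)
The result of step 2 is T(s) in lowest terms. Its denominator has leading coefficient 8; dividing the denominator through by 8 makes it monic.

Hence the answer: s^2 - s/2 - 3/2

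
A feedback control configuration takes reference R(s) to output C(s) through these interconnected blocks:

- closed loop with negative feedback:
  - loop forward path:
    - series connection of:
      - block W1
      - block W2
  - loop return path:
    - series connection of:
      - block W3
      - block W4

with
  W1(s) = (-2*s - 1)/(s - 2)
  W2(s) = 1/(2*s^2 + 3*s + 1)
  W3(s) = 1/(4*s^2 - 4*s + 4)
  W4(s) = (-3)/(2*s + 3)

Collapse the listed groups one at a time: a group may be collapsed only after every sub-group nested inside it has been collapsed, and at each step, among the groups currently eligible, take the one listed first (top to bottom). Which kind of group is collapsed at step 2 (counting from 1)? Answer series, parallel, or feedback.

1. multiply W1, W2 (series)
2. reduce the series chain W3, W4
3. collapse the loop ((W1*W2) forward, (W3*W4) return)
So the answer for step 2 is series.

Therefore the answer is series.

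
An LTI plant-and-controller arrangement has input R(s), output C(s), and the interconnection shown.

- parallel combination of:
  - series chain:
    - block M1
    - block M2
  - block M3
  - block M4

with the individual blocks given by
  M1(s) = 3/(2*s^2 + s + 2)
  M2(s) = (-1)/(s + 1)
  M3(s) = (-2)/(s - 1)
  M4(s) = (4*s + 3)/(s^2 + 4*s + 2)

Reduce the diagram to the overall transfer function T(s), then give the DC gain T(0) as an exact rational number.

First reduce the diagram to T(s).

1. cascade M1, M2 gives (-3)/(2*s^3 + 3*s^2 + 3*s + 2)
2. reduce the parallel group (M1*M2), M3, M4 gives (4*s^5 - 12*s^4 - 38*s^3 - 53*s^2 - 33*s - 8)/(2*s^6 + 9*s^5 + 8*s^4 + s^3 - 6*s^2 - 10*s - 4)
That last expression is T(s); at s = 0 only the constant terms survive, so T(0) = -8/(-4) = 2.

Answer: 2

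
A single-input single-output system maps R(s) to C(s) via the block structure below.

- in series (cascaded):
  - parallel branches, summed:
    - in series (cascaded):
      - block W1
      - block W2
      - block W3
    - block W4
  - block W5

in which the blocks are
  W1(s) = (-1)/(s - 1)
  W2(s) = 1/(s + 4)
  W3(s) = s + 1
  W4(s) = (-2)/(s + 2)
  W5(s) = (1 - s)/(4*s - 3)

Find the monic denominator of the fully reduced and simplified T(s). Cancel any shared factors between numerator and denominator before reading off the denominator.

Answer: s^3 + 21*s^2/4 + 7*s/2 - 6

Working:
Step 1. reduce the series chain W1, W2, W3 gives (-s - 1)/(s^2 + 3*s - 4)
Step 2. combine (W1*W2*W3), W4 in parallel gives (-3*s^2 - 9*s + 6)/(s^3 + 5*s^2 + 2*s - 8)
Step 3. combine ((W1*W2*W3)+W4), W5 in series gives (3*s^2 + 9*s - 6)/(4*s^3 + 21*s^2 + 14*s - 24)
No further cancellation is possible in the step-3 result, so that is T(s). Its denominator becomes monic after dividing by the leading coefficient 4.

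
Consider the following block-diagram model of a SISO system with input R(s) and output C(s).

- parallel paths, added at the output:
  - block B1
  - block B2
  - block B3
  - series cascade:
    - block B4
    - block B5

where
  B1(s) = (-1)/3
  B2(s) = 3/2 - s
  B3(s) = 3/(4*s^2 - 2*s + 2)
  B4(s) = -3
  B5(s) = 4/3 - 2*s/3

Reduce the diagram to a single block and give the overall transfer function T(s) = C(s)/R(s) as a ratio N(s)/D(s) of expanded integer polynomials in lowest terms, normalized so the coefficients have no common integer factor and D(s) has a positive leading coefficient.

Step 1: multiply B4, B5 (series): 2*s - 4
Step 2: add B1, B2, B3, (B4*B5) (parallel), which is the overall transfer function T(s) = C(s)/R(s) in lowest terms

Hence the answer: (12*s^3 - 40*s^2 + 23*s - 8)/(12*s^2 - 6*s + 6)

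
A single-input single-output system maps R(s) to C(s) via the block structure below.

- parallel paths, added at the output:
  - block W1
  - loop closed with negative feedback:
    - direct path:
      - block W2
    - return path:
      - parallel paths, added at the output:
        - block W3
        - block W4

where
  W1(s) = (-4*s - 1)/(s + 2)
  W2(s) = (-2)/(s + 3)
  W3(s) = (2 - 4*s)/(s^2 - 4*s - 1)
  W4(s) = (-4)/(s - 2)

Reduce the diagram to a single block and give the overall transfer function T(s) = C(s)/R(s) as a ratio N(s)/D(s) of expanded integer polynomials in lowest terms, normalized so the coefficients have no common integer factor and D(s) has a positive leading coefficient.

Reducing step by step:

[1] sum the parallel branches W3, W4 = (-8*s^2 + 26*s)/(s^3 - 6*s^2 + 7*s + 2)
[2] reduce the feedback loop with forward W2 and return (W3+W4) = (-2*s^3 + 12*s^2 - 14*s - 4)/(s^4 - 3*s^3 + 5*s^2 - 29*s + 6)
[3] sum the parallel branches W1, [W2/(1+W2*(W3+W4))] - this is the overall T(s), already in the required normalized form

Answer: (-4*s^5 + 9*s^4 - 9*s^3 + 121*s^2 - 27*s - 14)/(s^5 - s^4 - s^3 - 19*s^2 - 52*s + 12)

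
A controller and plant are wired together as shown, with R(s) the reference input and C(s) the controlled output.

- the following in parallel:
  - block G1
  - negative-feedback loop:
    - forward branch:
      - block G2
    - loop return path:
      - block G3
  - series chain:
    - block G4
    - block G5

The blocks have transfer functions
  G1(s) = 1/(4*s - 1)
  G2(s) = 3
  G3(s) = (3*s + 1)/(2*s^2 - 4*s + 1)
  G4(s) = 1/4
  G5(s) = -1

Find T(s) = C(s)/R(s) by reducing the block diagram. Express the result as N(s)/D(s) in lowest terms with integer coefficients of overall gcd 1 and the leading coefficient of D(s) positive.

Step 1. apply the feedback formula to G2, G3: (6*s^2 - 12*s + 3)/(2*s^2 + 5*s + 4)
Step 2. series reduction of G4, G5: (-1)/4
Step 3. sum the parallel branches G1, [G2/(1+G2*G3)], (G4*G5) - this is the overall T(s), already in the required normalized form

Answer: (88*s^3 - 226*s^2 + 105*s + 8)/(32*s^3 + 72*s^2 + 44*s - 16)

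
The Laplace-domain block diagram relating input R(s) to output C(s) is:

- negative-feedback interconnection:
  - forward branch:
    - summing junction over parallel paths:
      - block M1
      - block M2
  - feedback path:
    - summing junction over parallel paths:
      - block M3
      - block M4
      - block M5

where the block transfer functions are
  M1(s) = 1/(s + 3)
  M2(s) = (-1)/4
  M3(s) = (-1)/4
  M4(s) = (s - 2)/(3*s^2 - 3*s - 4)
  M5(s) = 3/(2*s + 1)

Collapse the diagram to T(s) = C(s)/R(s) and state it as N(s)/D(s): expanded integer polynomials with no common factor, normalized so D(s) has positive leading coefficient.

Reducing step by step:

Step 1: reduce the parallel group M1, M2 gives (1 - s)/(4*s + 12)
Step 2: add M3, M4, M5 (parallel) gives (-6*s^3 + 47*s^2 - 37*s - 52)/(24*s^3 - 12*s^2 - 44*s - 16)
Step 3: reduce the feedback loop with forward (M1+M2) and return (M3+M4+M5) - this is the overall T(s), already in the required normalized form

Answer: (-24*s^4 + 36*s^3 + 32*s^2 - 28*s - 16)/(102*s^4 + 187*s^3 - 236*s^2 - 577*s - 244)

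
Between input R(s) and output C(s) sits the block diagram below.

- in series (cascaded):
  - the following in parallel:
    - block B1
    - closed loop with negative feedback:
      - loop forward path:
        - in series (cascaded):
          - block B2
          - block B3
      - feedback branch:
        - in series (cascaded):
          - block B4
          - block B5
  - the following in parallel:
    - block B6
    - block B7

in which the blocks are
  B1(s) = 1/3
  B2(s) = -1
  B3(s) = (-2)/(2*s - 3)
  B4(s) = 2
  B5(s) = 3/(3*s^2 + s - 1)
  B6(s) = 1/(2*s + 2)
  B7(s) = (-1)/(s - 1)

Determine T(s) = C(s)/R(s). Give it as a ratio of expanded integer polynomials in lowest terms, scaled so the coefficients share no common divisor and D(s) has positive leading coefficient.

Step 1 - cascade B2, B3 -> 2/(2*s - 3)
Step 2 - multiply B4, B5 (series) -> 6/(3*s^2 + s - 1)
Step 3 - feedback reduction of (B2*B3), (B4*B5) -> (6*s^2 + 2*s - 2)/(6*s^3 - 7*s^2 - 5*s + 15)
Step 4 - parallel reduction of B1, [(B2*B3)/(1+(B2*B3)*(B4*B5))] -> (6*s^3 + 11*s^2 + s + 9)/(18*s^3 - 21*s^2 - 15*s + 45)
Step 5 - sum the parallel branches B6, B7 -> (-s - 3)/(2*s^2 - 2)
Step 6 - series reduction of (B1+[(B2*B3)/(1+(B2*B3)*(B4*B5))]), (B6+B7), giving the overall T(s)

Hence the answer: (-6*s^4 - 29*s^3 - 34*s^2 - 12*s - 27)/(36*s^5 - 42*s^4 - 66*s^3 + 132*s^2 + 30*s - 90)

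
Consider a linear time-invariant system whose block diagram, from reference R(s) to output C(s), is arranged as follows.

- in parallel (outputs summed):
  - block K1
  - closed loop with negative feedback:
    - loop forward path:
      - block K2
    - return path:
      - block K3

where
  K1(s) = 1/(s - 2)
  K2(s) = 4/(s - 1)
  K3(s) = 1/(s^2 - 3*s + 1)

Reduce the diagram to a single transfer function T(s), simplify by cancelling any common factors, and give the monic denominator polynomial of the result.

[1] close the feedback loop around K2, K3 gives (4*s^2 - 12*s + 4)/(s^3 - 4*s^2 + 4*s + 3)
[2] reduce the parallel group K1, [K2/(1+K2*K3)] gives (5*s^3 - 24*s^2 + 32*s - 5)/(s^4 - 6*s^3 + 12*s^2 - 5*s - 6)
That last expression is T(s), already simplified, and its denominator is already monic.

Therefore the answer is s^4 - 6*s^3 + 12*s^2 - 5*s - 6.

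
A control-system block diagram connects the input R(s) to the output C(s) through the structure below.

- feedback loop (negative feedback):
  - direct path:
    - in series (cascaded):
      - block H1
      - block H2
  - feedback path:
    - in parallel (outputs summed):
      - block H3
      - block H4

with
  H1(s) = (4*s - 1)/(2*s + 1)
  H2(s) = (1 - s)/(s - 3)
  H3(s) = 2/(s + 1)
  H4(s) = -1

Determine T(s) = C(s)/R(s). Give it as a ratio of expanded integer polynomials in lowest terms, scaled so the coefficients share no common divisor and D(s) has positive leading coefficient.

Step 1: combine H1, H2 in series gives (-4*s^2 + 5*s - 1)/(2*s^2 - 5*s - 3)
Step 2: combine H3, H4 in parallel gives (1 - s)/(s + 1)
Step 3: reduce the feedback loop with forward (H1*H2) and return (H3+H4) - this is the overall T(s), already in the required normalized form

Answer: (-4*s^3 + s^2 + 4*s - 1)/(6*s^3 - 12*s^2 - 2*s - 4)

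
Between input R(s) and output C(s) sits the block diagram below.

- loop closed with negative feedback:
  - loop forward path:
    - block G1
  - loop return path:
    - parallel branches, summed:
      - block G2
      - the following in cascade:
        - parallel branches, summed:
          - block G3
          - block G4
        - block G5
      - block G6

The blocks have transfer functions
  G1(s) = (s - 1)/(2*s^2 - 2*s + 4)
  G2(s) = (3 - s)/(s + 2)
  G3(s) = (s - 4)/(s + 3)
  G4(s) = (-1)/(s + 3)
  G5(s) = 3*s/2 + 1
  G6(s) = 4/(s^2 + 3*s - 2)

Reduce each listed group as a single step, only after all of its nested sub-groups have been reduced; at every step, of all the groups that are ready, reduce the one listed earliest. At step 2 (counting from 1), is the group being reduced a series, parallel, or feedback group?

The answer is series.

Reasoning:
1. reduce the parallel group G3, G4
2. series reduction of (G3+G4), G5
3. sum the parallel branches G2, ((G3+G4)*G5), G6
4. apply the feedback formula to G1, (G2+((G3+G4)*G5)+G6)
So the answer for step 2 is series.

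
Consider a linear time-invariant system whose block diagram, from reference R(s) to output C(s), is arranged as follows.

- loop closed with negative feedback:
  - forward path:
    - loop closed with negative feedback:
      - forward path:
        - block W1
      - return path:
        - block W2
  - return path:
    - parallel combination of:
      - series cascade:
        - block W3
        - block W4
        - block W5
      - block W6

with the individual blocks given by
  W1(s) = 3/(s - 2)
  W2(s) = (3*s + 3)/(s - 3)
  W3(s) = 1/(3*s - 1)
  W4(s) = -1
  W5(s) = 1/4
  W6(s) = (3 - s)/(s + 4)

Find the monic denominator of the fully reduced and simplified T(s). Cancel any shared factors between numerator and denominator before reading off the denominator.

[1] reduce the feedback loop with forward W1 and return W2; result (3*s - 9)/(s^2 + 4*s + 15)
[2] reduce the series chain W3, W4, W5; result (-1)/(12*s - 4)
[3] parallel reduction of (W3*W4*W5), W6; result (-12*s^2 + 39*s - 16)/(12*s^2 + 44*s - 16)
[4] feedback reduction of [W1/(1+W1*W2)], ((W3*W4*W5)+W6); result (36*s^3 + 24*s^2 - 444*s + 144)/(12*s^4 + 56*s^3 + 565*s^2 + 197*s - 96)
T(s) is the step-4 result (common factors already cancelled). Leading coefficient of the denominator: 12. Divide through by 12 for the monic polynomial.

Answer: s^4 + 14*s^3/3 + 565*s^2/12 + 197*s/12 - 8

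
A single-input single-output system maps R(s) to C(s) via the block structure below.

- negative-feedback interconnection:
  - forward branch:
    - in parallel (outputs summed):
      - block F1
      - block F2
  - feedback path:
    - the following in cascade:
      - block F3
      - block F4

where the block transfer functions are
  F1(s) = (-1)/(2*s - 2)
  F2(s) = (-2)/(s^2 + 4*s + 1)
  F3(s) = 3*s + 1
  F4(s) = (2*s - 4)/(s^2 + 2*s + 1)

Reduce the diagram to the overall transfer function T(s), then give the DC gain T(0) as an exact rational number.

[1] reduce the parallel group F1, F2: (-s^2 - 8*s + 3)/(2*s^3 + 6*s^2 - 6*s - 2)
[2] multiply F3, F4 (series): (6*s^2 - 10*s - 4)/(s^2 + 2*s + 1)
[3] close the feedback loop around (F1+F2), (F3*F4): (-s^4 - 10*s^3 - 14*s^2 - 2*s + 3)/(2*s^5 + 4*s^4 - 30*s^3 + 94*s^2 - 8*s - 14)
Step 3 gives the overall T(s). Then T(0) = 3/(-14) = -3/14.

Final answer: -3/14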